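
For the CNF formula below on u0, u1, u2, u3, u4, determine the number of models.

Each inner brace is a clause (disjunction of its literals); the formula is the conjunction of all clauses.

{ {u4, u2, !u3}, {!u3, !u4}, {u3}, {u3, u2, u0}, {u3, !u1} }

There are 2^5 = 32 truth assignments over (u0, u1, u2, u3, u4).
Split on u4. With u4 = true, the clauses containing u4 are satisfied and !u4 drops from the rest; 0 of the 2^4 = 16 assignments to the other variables satisfy what remains.
With u4 = false, by the same count on the reduced clause set, 4 assignments work.
(One model: u0=F, u1=F, u2=T, u3=T, u4=F.)
Total: 0 + 4 = 4.

4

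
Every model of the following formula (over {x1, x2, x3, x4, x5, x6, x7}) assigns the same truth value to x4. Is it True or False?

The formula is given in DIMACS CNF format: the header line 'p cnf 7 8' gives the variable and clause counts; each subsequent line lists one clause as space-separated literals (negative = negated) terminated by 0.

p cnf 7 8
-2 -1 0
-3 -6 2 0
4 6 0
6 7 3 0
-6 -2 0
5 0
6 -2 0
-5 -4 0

Suppose x4 = True.
Unit clause (x5) forces x5 = True.
Now (¬x5) is unsatisfied and unit — conflict.
So every satisfying assignment has x4 = False.

False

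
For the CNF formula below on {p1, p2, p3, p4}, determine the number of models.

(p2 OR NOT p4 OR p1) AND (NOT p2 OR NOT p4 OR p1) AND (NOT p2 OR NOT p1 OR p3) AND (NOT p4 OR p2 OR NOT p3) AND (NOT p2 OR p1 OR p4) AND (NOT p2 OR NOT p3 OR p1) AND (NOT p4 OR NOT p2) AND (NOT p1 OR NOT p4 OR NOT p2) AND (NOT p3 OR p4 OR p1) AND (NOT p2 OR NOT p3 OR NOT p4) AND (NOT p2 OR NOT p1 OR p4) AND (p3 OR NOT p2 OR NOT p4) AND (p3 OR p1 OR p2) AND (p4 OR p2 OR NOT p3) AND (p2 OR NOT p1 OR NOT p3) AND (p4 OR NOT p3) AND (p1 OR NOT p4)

2

There are 2^4 = 16 truth assignments over (p1, p2, p3, p4).
Check each against the 17 clauses (columns in the order p1, p2, p3, p4):
  F F F F  ✗ fails (p3 OR p1 OR p2)
  F F F T  ✗ fails (p2 OR NOT p4 OR p1)
  F F T F  ✗ fails (NOT p3 OR p4 OR p1)
  F F T T  ✗ fails (p2 OR NOT p4 OR p1)
  F T F F  ✗ fails (NOT p2 OR p1 OR p4)
  F T F T  ✗ fails (NOT p2 OR NOT p4 OR p1)
  F T T F  ✗ fails (NOT p2 OR p1 OR p4)
  F T T T  ✗ fails (NOT p2 OR NOT p4 OR p1)
  T F F F  ✓ satisfies all
  T F F T  ✓ satisfies all
  T F T F  ✗ fails (p4 OR p2 OR NOT p3)
  T F T T  ✗ fails (NOT p4 OR p2 OR NOT p3)
  T T F F  ✗ fails (NOT p2 OR NOT p1 OR p3)
  T T F T  ✗ fails (NOT p2 OR NOT p1 OR p3)
  T T T F  ✗ fails (NOT p2 OR NOT p1 OR p4)
  T T T T  ✗ fails (NOT p4 OR NOT p2)
2 of the 16 rows are models.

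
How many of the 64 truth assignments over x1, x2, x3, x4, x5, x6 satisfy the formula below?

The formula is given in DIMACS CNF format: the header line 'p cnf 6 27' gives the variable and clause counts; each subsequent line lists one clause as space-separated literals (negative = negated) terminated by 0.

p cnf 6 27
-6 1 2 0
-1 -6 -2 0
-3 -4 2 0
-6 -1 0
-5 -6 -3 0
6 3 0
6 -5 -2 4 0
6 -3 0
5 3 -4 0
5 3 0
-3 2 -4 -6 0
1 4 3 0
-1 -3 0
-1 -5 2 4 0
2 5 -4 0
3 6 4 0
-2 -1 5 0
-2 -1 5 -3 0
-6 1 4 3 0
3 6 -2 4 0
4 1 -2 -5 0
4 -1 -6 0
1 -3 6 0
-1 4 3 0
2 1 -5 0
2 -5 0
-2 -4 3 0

There are 2^6 = 64 truth assignments over (x1, x2, x3, x4, x5, x6).
Split on x1. With x1 = True, the clauses containing x1 are satisfied and ¬x1 drops from the rest; 0 of the 2^5 = 32 assignments to the other variables satisfy what remains.
With x1 = False, by the same count on the reduced clause set, 2 assignments work.
(One model: x1=F, x2=T, x3=T, x4=F, x5=F, x6=T.)
Total: 0 + 2 = 2.

2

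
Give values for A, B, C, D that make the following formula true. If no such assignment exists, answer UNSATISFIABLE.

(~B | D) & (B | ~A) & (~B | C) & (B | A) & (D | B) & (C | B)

A: 0, B: 1, C: 1, D: 1

Try B = 1.
The clause (D) is unit, so D = 1.
The clause (C) is unit, so C = 1.
All clauses hold; A can take either value.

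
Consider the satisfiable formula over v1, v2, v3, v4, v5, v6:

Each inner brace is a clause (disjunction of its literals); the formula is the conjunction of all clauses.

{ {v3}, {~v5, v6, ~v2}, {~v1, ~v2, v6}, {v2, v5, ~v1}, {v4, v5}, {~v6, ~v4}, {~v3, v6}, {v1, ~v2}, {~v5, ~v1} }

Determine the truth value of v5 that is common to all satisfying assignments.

Suppose v5 = 0.
From the singleton clause (v3), v3 = 1.
From the singleton clause (v4), v4 = 1.
From the singleton clause (~v6), v6 = 0.
That conflicts with the unit clause (v6).
So every satisfying assignment has v5 = True.

True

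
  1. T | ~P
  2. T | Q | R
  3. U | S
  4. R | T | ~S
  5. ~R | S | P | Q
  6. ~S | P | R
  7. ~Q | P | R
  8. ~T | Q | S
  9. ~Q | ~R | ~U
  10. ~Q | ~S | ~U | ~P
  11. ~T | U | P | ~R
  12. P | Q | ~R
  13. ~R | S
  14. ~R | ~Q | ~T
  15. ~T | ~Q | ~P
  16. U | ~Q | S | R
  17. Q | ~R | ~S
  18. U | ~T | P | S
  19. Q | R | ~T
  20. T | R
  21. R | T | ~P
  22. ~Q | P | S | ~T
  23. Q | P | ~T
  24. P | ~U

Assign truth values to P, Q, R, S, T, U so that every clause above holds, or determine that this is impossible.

P: 0, Q: 1, R: 1, S: 1, T: 0, U: 0

Try T = 0.
Unit clause (~P) forces P = 0.
Unit clause (R) forces R = 1.
Unit clause (Q) forces Q = 1.
Unit clause (~U) forces U = 0.
Unit clause (S) forces S = 1.
Every clause now holds.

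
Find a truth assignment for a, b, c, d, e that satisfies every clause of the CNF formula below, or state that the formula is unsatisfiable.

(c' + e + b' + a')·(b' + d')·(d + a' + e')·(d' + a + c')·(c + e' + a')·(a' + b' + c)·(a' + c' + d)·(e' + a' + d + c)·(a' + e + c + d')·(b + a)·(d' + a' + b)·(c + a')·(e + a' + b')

a=0, b=1, c=1, d=0, e=0

Suppose b = 1.
(d') alone gives d = 0.
Suppose a = 0.
Every clause is now satisfied; c, e are unconstrained.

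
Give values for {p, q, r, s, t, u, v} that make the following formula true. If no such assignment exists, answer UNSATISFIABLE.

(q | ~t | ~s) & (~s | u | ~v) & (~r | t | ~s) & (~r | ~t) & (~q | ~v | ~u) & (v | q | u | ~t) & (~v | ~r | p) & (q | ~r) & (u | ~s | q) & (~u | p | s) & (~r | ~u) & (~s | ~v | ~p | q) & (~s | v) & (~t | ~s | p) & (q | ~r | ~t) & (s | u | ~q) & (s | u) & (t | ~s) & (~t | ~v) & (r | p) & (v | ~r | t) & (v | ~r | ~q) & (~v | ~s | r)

Try r = 0.
From the singleton clause (p), p = 1.
Try s = 0.
From the singleton clause (u), u = 1.
Try q = 1.
From the singleton clause (~v), v = 0.
Every clause is now satisfied; t is unconstrained.

p ↦ 1, q ↦ 1, r ↦ 0, s ↦ 0, t ↦ 1, u ↦ 1, v ↦ 0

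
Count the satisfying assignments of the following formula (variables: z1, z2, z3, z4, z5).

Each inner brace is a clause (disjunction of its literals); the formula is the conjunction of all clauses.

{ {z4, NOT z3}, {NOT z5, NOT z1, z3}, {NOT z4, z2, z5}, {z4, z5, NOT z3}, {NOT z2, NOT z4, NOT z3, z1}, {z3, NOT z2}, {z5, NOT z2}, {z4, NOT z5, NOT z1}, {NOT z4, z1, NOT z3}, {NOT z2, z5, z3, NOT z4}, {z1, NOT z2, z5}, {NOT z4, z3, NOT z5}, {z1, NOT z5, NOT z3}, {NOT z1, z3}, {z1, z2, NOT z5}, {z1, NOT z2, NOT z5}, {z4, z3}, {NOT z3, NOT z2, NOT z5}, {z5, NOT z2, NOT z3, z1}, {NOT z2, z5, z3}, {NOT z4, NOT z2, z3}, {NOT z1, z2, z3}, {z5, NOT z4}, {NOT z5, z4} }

There are 2^5 = 32 truth assignments over (z1, z2, z3, z4, z5).
Split on z3. With z3 = true, the clauses containing z3 are satisfied and NOT z3 drops from the rest; 1 of the 2^4 = 16 assignments to the other variables satisfy what remains.
With z3 = false, by the same count on the reduced clause set, 0 assignments work.
(One model: z1=T, z2=F, z3=T, z4=T, z5=T.)
Total: 1 + 0 = 1.

1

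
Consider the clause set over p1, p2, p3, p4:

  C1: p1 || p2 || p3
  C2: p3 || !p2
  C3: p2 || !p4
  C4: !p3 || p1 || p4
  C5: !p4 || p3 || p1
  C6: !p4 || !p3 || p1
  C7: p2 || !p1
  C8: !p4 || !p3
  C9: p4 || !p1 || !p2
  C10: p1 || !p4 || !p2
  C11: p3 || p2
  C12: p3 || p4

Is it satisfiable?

No, unsatisfiable

Case p3 = true:
The clause (!p4) is unit, so p4 = false.
The clause (p1) is unit, so p1 = true.
The clause (p2) is unit, so p2 = true.
Now (!p2) is unsatisfied and unit — conflict.
That branch fails; take p3 = false instead.
The clause (!p2) is unit, so p2 = false.
Now (p2) is unsatisfied and unit — conflict.
Neither p3 = true nor p3 = false works.
No assignment satisfies every clause.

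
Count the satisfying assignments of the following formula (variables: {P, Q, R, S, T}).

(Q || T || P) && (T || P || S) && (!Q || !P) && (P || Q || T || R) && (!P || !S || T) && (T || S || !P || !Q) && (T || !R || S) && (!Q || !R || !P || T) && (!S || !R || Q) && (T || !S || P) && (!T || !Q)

There are 2^5 = 32 truth assignments over (P, Q, R, S, T).
Split on T. With T = true, the clauses containing T are satisfied and !T drops from the rest; 6 of the 2^4 = 16 assignments to the other variables satisfy what remains.
With T = false, by the same count on the reduced clause set, 1 assignment works.
Total: 6 + 1 = 7.

7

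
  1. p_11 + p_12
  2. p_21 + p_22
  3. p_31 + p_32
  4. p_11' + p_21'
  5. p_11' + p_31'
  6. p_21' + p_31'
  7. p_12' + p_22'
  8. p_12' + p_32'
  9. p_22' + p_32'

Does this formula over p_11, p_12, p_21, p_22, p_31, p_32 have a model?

Branch on p_11: set p_11 = 1.
(p_21') alone gives p_21 = 0.
(p_22) alone gives p_22 = 1.
(p_31') alone gives p_31 = 0.
(p_32) alone gives p_32 = 1.
That conflicts with the unit clause (p_32').
Undo p_11 and try p_11 = 0.
(p_12) alone gives p_12 = 1.
(p_22') alone gives p_22 = 0.
(p_21) alone gives p_21 = 1.
(p_31') alone gives p_31 = 0.
(p_32) alone gives p_32 = 1.
That conflicts with the unit clause (p_32').
Both values of p_11 lead to a conflict.
No assignment satisfies every clause.

No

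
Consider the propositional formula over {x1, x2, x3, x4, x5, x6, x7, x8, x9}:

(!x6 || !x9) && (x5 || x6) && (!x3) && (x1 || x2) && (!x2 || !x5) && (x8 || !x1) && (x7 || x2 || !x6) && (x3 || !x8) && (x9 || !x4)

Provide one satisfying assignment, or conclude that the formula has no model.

x1 ↦ false,  x2 ↦ true,  x3 ↦ false,  x4 ↦ false,  x5 ↦ false,  x6 ↦ true,  x7 ↦ false,  x8 ↦ false,  x9 ↦ false

From the singleton clause (!x3), x3 = false.
From the singleton clause (!x8), x8 = false.
From the singleton clause (!x1), x1 = false.
From the singleton clause (x2), x2 = true.
From the singleton clause (!x5), x5 = false.
From the singleton clause (x6), x6 = true.
From the singleton clause (!x9), x9 = false.
From the singleton clause (!x4), x4 = false.
All clauses hold; x7 can take either value.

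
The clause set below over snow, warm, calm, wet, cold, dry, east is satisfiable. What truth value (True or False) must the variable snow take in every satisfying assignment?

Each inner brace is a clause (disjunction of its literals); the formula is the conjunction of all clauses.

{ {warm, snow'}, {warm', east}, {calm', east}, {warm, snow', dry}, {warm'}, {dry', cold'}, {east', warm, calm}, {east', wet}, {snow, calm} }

False

Suppose snow = 1.
The clause (warm) is unit, so warm = 1.
That conflicts with the unit clause (warm').
So every satisfying assignment has snow = False.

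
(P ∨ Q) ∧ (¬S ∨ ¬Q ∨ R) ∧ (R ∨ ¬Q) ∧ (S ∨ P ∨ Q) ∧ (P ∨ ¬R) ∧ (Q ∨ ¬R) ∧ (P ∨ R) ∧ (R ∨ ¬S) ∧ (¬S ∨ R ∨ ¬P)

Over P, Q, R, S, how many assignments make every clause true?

There are 2^4 = 16 truth assignments over (P, Q, R, S).
Check each against the 9 clauses (columns in the order P, Q, R, S):
  F F F F  ✗ fails (P ∨ Q)
  F F F T  ✗ fails (P ∨ Q)
  F F T F  ✗ fails (P ∨ Q)
  F F T T  ✗ fails (P ∨ Q)
  F T F F  ✗ fails (R ∨ ¬Q)
  F T F T  ✗ fails (¬S ∨ ¬Q ∨ R)
  F T T F  ✗ fails (P ∨ ¬R)
  F T T T  ✗ fails (P ∨ ¬R)
  T F F F  ✓ satisfies all
  T F F T  ✗ fails (R ∨ ¬S)
  T F T F  ✗ fails (Q ∨ ¬R)
  T F T T  ✗ fails (Q ∨ ¬R)
  T T F F  ✗ fails (R ∨ ¬Q)
  T T F T  ✗ fails (¬S ∨ ¬Q ∨ R)
  T T T F  ✓ satisfies all
  T T T T  ✓ satisfies all
3 of the 16 rows are models.

3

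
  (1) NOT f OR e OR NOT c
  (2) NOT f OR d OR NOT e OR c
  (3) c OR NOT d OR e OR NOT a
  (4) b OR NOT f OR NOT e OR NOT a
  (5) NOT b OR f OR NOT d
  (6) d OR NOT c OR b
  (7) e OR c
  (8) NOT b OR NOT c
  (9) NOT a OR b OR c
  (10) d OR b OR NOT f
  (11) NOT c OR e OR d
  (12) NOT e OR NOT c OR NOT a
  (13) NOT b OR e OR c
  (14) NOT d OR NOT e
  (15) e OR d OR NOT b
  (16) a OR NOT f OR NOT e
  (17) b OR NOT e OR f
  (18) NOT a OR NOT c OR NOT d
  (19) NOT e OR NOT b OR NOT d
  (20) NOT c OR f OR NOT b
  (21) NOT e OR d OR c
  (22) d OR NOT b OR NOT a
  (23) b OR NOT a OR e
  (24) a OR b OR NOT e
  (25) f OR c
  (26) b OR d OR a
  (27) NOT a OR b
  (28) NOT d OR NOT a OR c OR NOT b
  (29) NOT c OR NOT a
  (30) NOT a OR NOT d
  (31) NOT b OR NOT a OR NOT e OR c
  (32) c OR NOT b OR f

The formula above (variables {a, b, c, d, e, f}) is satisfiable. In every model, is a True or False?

Suppose a = true.
From the singleton clause (b), b = true.
From the singleton clause (NOT c), c = false.
From the singleton clause (e), e = true.
But (NOT e) is also a unit clause — contradiction.
So every satisfying assignment has a = False.

False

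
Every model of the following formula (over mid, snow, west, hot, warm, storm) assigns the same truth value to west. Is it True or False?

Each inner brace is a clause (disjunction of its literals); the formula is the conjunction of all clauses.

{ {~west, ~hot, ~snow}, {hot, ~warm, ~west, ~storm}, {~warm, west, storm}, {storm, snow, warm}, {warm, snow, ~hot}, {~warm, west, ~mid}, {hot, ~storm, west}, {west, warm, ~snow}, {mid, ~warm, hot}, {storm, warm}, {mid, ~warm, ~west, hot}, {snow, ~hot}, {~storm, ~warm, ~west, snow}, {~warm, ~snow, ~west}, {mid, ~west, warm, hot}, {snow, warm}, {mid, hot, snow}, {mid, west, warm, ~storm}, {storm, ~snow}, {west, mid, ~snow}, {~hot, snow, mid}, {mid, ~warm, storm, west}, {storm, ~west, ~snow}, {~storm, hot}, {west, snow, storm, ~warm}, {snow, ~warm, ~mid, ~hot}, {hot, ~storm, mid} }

Suppose west = 0.
Case warm = 0:
From the singleton clause (~snow), snow = 0.
But (snow) is also a unit clause — contradiction.
Undo warm and try warm = 1.
From the singleton clause (storm), storm = 1.
From the singleton clause (~mid), mid = 0.
From the singleton clause (hot), hot = 1.
From the singleton clause (snow), snow = 1.
But (~snow) is also a unit clause — contradiction.
Both values of warm lead to a conflict.
So every satisfying assignment has west = True.

True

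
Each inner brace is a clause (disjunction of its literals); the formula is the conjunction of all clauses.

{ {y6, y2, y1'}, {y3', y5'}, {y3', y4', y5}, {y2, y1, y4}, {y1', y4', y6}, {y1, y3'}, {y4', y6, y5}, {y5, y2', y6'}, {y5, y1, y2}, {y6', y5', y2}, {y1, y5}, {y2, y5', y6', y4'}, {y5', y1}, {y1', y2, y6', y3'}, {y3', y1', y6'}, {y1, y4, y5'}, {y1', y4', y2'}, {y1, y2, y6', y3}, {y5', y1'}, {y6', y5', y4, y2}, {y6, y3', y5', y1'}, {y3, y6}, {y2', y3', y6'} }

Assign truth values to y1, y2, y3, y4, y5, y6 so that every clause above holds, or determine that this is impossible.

Try y3 = 0.
Unit clause (y6) forces y6 = 1.
Try y5 = 0.
Unit clause (y2') forces y2 = 0.
Unit clause (y1) forces y1 = 1.
No clause remains; y4 is free.

y1 ↦ 1, y2 ↦ 0, y3 ↦ 0, y4 ↦ 1, y5 ↦ 0, y6 ↦ 1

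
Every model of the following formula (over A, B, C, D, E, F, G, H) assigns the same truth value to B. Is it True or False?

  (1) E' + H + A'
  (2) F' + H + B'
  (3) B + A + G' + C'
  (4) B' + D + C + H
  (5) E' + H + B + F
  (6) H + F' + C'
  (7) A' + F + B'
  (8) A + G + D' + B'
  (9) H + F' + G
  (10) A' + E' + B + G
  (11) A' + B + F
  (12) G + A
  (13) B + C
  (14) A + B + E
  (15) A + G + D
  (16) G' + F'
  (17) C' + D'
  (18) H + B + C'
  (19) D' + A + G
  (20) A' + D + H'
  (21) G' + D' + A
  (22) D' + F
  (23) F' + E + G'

True

Suppose B = 0.
(C) alone gives C = 1.
(D') alone gives D = 0.
(H) alone gives H = 1.
(A') alone gives A = 0.
(G') alone gives G = 0.
Now (G) is unsatisfied and unit — conflict.
So every satisfying assignment has B = True.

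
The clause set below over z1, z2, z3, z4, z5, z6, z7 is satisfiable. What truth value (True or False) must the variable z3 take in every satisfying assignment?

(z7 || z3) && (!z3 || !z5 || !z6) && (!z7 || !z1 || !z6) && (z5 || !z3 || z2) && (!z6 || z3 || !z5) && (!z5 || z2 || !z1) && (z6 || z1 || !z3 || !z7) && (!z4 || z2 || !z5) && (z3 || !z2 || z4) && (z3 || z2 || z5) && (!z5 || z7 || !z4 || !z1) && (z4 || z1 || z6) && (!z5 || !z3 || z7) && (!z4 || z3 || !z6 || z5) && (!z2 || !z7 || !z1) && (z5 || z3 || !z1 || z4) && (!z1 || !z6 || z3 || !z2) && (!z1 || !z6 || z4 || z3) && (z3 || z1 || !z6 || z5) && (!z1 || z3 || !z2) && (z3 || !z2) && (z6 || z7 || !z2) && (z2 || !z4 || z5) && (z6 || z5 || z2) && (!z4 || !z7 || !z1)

True

Suppose z3 = false.
From the singleton clause (z7), z7 = true.
From the singleton clause (!z2), z2 = false.
From the singleton clause (z5), z5 = true.
From the singleton clause (!z6), z6 = false.
From the singleton clause (!z1), z1 = false.
From the singleton clause (!z4), z4 = false.
But (z4) is also a unit clause — contradiction.
So every satisfying assignment has z3 = True.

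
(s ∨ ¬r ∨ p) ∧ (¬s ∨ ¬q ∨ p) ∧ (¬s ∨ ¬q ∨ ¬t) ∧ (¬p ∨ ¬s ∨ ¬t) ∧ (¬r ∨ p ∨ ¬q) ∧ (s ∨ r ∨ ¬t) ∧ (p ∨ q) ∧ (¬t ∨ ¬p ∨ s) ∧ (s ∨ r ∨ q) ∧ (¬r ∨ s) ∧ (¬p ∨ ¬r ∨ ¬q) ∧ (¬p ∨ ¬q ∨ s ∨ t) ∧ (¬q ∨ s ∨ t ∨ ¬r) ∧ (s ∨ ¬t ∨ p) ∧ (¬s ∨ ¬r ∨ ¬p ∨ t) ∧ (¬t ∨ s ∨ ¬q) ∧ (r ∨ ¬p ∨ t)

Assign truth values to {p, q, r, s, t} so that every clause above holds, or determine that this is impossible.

p: False,  q: True,  r: False,  s: False,  t: False

Suppose p = False.
The clause (q) is unit, so q = True.
The clause (¬s) is unit, so s = False.
The clause (¬r) is unit, so r = False.
The clause (¬t) is unit, so t = False.
This assignment satisfies each clause.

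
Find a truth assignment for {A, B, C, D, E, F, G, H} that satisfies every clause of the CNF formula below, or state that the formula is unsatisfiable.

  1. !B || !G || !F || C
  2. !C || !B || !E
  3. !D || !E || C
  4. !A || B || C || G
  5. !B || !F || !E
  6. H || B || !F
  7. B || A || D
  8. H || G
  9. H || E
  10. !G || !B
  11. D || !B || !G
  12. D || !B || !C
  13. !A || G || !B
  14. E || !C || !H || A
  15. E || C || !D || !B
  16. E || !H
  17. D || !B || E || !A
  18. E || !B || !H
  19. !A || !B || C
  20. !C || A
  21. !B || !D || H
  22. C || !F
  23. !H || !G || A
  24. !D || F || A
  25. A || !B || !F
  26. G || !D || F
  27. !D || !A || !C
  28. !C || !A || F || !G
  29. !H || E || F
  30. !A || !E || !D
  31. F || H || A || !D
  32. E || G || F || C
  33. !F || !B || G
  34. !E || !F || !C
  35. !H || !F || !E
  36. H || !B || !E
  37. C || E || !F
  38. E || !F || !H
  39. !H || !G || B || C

A: true, B: false, C: true, D: false, E: true, F: false, G: false, H: true

Case H = true:
Unit clause (E) forces E = true.
Unit clause (!F) forces F = false.
Case C = true:
Unit clause (!B) forces B = false.
Unit clause (A) forces A = true.
Unit clause (!D) forces D = false.
Unit clause (!G) forces G = false.
This assignment satisfies each clause.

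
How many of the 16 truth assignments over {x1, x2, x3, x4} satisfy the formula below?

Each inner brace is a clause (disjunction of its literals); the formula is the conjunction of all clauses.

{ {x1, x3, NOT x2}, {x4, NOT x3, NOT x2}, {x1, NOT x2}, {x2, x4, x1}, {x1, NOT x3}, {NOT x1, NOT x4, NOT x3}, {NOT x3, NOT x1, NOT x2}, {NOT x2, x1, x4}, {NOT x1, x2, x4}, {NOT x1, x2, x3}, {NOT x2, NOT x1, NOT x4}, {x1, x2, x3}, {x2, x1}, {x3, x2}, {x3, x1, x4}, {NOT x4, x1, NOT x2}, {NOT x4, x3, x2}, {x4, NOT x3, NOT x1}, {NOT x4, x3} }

There are 2^4 = 16 truth assignments over (x1, x2, x3, x4).
Check each against the 19 clauses (columns in the order x1, x2, x3, x4):
  F F F F  ✗ fails (x2 OR x4 OR x1)
  F F F T  ✗ fails (x1 OR x2 OR x3)
  F F T F  ✗ fails (x2 OR x4 OR x1)
  F F T T  ✗ fails (x1 OR NOT x3)
  F T F F  ✗ fails (x1 OR x3 OR NOT x2)
  F T F T  ✗ fails (x1 OR x3 OR NOT x2)
  F T T F  ✗ fails (x4 OR NOT x3 OR NOT x2)
  F T T T  ✗ fails (x1 OR NOT x2)
  T F F F  ✗ fails (NOT x1 OR x2 OR x4)
  T F F T  ✗ fails (NOT x1 OR x2 OR x3)
  T F T F  ✗ fails (NOT x1 OR x2 OR x4)
  T F T T  ✗ fails (NOT x1 OR NOT x4 OR NOT x3)
  T T F F  ✓ satisfies all
  T T F T  ✗ fails (NOT x2 OR NOT x1 OR NOT x4)
  T T T F  ✗ fails (x4 OR NOT x3 OR NOT x2)
  T T T T  ✗ fails (NOT x1 OR NOT x4 OR NOT x3)
1 of the 16 rows is a model.

1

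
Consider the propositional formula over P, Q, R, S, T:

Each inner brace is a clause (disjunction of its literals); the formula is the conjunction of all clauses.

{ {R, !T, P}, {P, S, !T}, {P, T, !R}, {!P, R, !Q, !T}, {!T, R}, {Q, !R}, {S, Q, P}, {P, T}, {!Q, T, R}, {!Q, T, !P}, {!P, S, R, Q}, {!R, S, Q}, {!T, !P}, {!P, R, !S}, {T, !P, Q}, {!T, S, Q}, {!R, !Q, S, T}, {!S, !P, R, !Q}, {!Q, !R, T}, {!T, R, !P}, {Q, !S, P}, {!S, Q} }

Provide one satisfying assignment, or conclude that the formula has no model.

P=false, Q=true, R=true, S=true, T=true

Branch on T: set T = true.
(R) alone gives R = true.
(Q) alone gives Q = true.
(!P) alone gives P = false.
(S) alone gives S = true.
This assignment satisfies each clause.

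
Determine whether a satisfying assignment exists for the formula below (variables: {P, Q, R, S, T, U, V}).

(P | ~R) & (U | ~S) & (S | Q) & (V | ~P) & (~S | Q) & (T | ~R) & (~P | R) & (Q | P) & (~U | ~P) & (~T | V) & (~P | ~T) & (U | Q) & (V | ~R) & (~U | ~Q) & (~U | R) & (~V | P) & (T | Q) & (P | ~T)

Yes, satisfiable

Try P = 0.
(~R) alone gives R = 0.
(Q) alone gives Q = 1.
(~U) alone gives U = 0.
(~S) alone gives S = 0.
(~V) alone gives V = 0.
(~T) alone gives T = 0.
Every clause now holds.
A satisfying assignment: P=0; Q=1; R=0; S=0; T=0; U=0; V=0.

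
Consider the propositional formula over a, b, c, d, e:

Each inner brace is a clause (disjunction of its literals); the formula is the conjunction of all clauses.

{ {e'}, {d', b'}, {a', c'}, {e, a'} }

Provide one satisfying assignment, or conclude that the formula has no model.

(e') alone gives e = 0.
(a') alone gives a = 0.
Case d = 1:
(b') alone gives b = 0.
Every clause is now satisfied; c is unconstrained.

a ↦ 0,  b ↦ 0,  c ↦ 0,  d ↦ 1,  e ↦ 0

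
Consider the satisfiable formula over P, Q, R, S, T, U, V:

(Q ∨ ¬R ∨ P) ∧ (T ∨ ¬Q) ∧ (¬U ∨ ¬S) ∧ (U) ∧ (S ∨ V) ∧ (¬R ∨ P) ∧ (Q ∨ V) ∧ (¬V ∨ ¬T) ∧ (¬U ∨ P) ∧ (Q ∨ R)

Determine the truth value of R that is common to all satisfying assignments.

Suppose R = False.
From the singleton clause (U), U = True.
From the singleton clause (¬S), S = False.
From the singleton clause (V), V = True.
From the singleton clause (¬T), T = False.
From the singleton clause (¬Q), Q = False.
That conflicts with the unit clause (Q).
So every satisfying assignment has R = True.

True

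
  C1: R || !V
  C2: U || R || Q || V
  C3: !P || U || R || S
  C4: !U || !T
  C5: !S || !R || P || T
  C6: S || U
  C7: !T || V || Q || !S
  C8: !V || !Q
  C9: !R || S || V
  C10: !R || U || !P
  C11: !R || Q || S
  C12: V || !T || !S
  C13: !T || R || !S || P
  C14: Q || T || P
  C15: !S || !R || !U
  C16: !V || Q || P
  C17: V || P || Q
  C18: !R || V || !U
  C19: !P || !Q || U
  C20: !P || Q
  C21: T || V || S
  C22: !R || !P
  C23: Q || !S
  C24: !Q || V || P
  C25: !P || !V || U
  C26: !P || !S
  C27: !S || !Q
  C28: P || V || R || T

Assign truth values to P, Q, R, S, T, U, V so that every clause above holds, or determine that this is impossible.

Case R = true:
Unit clause (!P) forces P = false.
Case U = false:
Unit clause (S) forces S = true.
Unit clause (T) forces T = true.
Unit clause (V) forces V = true.
Unit clause (!Q) forces Q = false.
But (Q) is also a unit clause — contradiction.
That branch fails; take U = true instead.
Unit clause (!T) forces T = false.
Unit clause (!S) forces S = false.
Unit clause (V) forces V = true.
Unit clause (!Q) forces Q = false.
But (Q) is also a unit clause — contradiction.
Both values of U lead to a conflict.
That branch fails; take R = false instead.
Unit clause (!V) forces V = false.
Case U = true:
Unit clause (!T) forces T = false.
Unit clause (S) forces S = true.
Unit clause (Q) forces Q = true.
But (!Q) is also a unit clause — contradiction.
That branch fails; take U = false instead.
Unit clause (Q) forces Q = true.
Unit clause (S) forces S = true.
But (!S) is also a unit clause — contradiction.
Both values of U lead to a conflict.
Both values of R lead to a conflict.

UNSATISFIABLE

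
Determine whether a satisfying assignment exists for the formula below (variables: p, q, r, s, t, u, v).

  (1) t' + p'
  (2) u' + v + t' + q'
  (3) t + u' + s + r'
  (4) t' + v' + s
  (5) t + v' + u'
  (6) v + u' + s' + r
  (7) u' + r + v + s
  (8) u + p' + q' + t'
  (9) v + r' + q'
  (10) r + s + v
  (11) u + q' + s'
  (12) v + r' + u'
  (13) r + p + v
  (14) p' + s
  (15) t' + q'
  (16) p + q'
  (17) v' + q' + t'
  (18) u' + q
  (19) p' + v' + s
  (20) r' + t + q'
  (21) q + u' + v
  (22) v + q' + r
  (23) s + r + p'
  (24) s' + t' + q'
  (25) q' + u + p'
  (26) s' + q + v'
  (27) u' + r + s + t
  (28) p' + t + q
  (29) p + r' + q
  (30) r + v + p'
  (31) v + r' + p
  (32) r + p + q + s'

Try t = 0.
Try v = 1.
(u') alone gives u = 0.
Try q = 0.
(s') alone gives s = 0.
(p') alone gives p = 0.
(r') alone gives r = 0.
Every clause now holds.
A satisfying assignment: p: 0, q: 0, r: 0, s: 0, t: 0, u: 0, v: 1.

Yes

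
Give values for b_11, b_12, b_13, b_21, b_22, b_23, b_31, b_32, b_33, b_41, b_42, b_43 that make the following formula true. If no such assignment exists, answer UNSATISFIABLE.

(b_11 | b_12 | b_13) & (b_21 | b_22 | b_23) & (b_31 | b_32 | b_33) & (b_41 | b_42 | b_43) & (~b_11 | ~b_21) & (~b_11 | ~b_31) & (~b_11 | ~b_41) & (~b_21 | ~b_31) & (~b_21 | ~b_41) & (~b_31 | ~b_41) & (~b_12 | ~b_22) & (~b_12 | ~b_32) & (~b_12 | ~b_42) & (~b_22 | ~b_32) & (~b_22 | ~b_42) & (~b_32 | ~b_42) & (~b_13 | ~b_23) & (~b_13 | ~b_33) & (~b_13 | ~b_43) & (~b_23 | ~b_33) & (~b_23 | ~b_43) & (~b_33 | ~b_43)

Try b_11 = 0.
Try b_12 = 1.
The clause (~b_22) is unit, so b_22 = 0.
The clause (~b_32) is unit, so b_32 = 0.
The clause (~b_42) is unit, so b_42 = 0.
Try b_21 = 1.
The clause (~b_31) is unit, so b_31 = 0.
The clause (b_33) is unit, so b_33 = 1.
The clause (~b_41) is unit, so b_41 = 0.
The clause (b_43) is unit, so b_43 = 1.
That conflicts with the unit clause (~b_43).
Undo b_21 and try b_21 = 0.
The clause (b_23) is unit, so b_23 = 1.
The clause (~b_13) is unit, so b_13 = 0.
The clause (~b_33) is unit, so b_33 = 0.
The clause (b_31) is unit, so b_31 = 1.
The clause (~b_41) is unit, so b_41 = 0.
The clause (b_43) is unit, so b_43 = 1.
That conflicts with the unit clause (~b_43).
Neither b_21 = 1 nor b_21 = 0 works.
Undo b_12 and try b_12 = 0.
The clause (b_13) is unit, so b_13 = 1.
The clause (~b_23) is unit, so b_23 = 0.
The clause (~b_33) is unit, so b_33 = 0.
The clause (~b_43) is unit, so b_43 = 0.
Try b_21 = 1.
The clause (~b_31) is unit, so b_31 = 0.
The clause (b_32) is unit, so b_32 = 1.
The clause (~b_41) is unit, so b_41 = 0.
The clause (b_42) is unit, so b_42 = 1.
That conflicts with the unit clause (~b_42).
Undo b_21 and try b_21 = 0.
The clause (b_22) is unit, so b_22 = 1.
The clause (~b_32) is unit, so b_32 = 0.
The clause (b_31) is unit, so b_31 = 1.
The clause (~b_41) is unit, so b_41 = 0.
The clause (b_42) is unit, so b_42 = 1.
That conflicts with the unit clause (~b_42).
Neither b_21 = 1 nor b_21 = 0 works.
Neither b_12 = 1 nor b_12 = 0 works.
Undo b_11 and try b_11 = 1.
The clause (~b_21) is unit, so b_21 = 0.
The clause (~b_31) is unit, so b_31 = 0.
The clause (~b_41) is unit, so b_41 = 0.
Try b_22 = 1.
The clause (~b_12) is unit, so b_12 = 0.
The clause (~b_32) is unit, so b_32 = 0.
The clause (b_33) is unit, so b_33 = 1.
The clause (~b_42) is unit, so b_42 = 0.
The clause (b_43) is unit, so b_43 = 1.
That conflicts with the unit clause (~b_43).
Undo b_22 and try b_22 = 0.
The clause (b_23) is unit, so b_23 = 1.
The clause (~b_13) is unit, so b_13 = 0.
The clause (~b_33) is unit, so b_33 = 0.
The clause (b_32) is unit, so b_32 = 1.
The clause (~b_12) is unit, so b_12 = 0.
The clause (~b_42) is unit, so b_42 = 0.
The clause (b_43) is unit, so b_43 = 1.
That conflicts with the unit clause (~b_43).
Neither b_22 = 1 nor b_22 = 0 works.
Neither b_11 = 1 nor b_11 = 0 works.

UNSATISFIABLE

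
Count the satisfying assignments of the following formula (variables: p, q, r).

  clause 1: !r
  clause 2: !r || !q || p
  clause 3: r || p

2

There are 2^3 = 8 truth assignments over (p, q, r).
Check each against the 3 clauses (columns in the order p, q, r):
  F F F  ✗ fails (r || p)
  F F T  ✗ fails (!r)
  F T F  ✗ fails (r || p)
  F T T  ✗ fails (!r)
  T F F  ✓ satisfies all
  T F T  ✗ fails (!r)
  T T F  ✓ satisfies all
  T T T  ✗ fails (!r)
2 of the 8 rows are models.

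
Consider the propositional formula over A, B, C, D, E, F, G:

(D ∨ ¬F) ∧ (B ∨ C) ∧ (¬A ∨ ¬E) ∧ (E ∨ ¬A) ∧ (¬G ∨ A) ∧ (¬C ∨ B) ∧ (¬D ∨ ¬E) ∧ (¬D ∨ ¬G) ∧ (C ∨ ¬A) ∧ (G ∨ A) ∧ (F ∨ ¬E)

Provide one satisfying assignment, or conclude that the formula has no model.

UNSATISFIABLE

Branch on D: set D = True.
The clause (¬E) is unit, so E = False.
The clause (¬A) is unit, so A = False.
The clause (¬G) is unit, so G = False.
Now (G) is unsatisfied and unit — conflict.
Backtrack on D: now try D = False.
The clause (¬F) is unit, so F = False.
The clause (¬E) is unit, so E = False.
The clause (¬A) is unit, so A = False.
The clause (¬G) is unit, so G = False.
Now (G) is unsatisfied and unit — conflict.
Neither D = True nor D = False works.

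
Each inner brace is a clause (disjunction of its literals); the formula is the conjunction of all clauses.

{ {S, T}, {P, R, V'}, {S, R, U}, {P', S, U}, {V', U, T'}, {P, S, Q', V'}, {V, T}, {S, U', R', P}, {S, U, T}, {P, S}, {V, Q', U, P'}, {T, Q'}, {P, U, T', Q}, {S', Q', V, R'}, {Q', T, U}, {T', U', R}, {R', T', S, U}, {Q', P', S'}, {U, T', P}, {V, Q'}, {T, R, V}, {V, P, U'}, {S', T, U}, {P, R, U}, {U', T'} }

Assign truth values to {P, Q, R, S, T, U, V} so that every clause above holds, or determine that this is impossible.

P ↦ 0; Q ↦ 0; R ↦ 1; S ↦ 1; T ↦ 0; U ↦ 1; V ↦ 1

Branch on S: set S = 1.
Branch on V: set V = 1.
Branch on P: set P = 0.
From the singleton clause (R), R = 1.
Branch on U: set U = 1.
From the singleton clause (T'), T = 0.
From the singleton clause (Q'), Q = 0.
All clauses are satisfied.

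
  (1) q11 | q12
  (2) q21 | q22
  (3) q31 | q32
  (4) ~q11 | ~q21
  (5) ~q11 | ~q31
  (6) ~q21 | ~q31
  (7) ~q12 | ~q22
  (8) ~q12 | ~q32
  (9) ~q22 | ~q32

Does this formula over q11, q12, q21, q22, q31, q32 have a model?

Unsatisfiable

Case q11 = 1:
From the singleton clause (~q21), q21 = 0.
From the singleton clause (q22), q22 = 1.
From the singleton clause (~q31), q31 = 0.
From the singleton clause (q32), q32 = 1.
That conflicts with the unit clause (~q32).
Undo q11 and try q11 = 0.
From the singleton clause (q12), q12 = 1.
From the singleton clause (~q22), q22 = 0.
From the singleton clause (q21), q21 = 1.
From the singleton clause (~q31), q31 = 0.
From the singleton clause (q32), q32 = 1.
That conflicts with the unit clause (~q32).
Neither q11 = 1 nor q11 = 0 works.
No assignment satisfies every clause.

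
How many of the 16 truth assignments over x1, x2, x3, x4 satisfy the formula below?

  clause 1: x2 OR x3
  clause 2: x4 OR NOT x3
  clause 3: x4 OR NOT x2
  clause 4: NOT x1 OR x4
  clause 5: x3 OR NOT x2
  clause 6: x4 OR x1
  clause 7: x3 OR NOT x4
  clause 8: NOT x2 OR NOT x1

3

There are 2^4 = 16 truth assignments over (x1, x2, x3, x4).
Check each against the 8 clauses (columns in the order x1, x2, x3, x4):
  F F F F  ✗ fails (x2 OR x3)
  F F F T  ✗ fails (x2 OR x3)
  F F T F  ✗ fails (x4 OR NOT x3)
  F F T T  ✓ satisfies all
  F T F F  ✗ fails (x4 OR NOT x2)
  F T F T  ✗ fails (x3 OR NOT x2)
  F T T F  ✗ fails (x4 OR NOT x3)
  F T T T  ✓ satisfies all
  T F F F  ✗ fails (x2 OR x3)
  T F F T  ✗ fails (x2 OR x3)
  T F T F  ✗ fails (x4 OR NOT x3)
  T F T T  ✓ satisfies all
  T T F F  ✗ fails (x4 OR NOT x2)
  T T F T  ✗ fails (x3 OR NOT x2)
  T T T F  ✗ fails (x4 OR NOT x3)
  T T T T  ✗ fails (NOT x2 OR NOT x1)
3 of the 16 rows are models.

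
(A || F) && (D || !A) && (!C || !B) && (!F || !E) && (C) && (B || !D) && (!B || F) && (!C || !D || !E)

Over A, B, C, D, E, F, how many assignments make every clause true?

There are 2^6 = 64 truth assignments over (A, B, C, D, E, F).
Split on F. With F = true, the clauses containing F are satisfied and !F drops from the rest; 1 of the 2^5 = 32 assignments to the other variables satisfy what remains.
With F = false, by the same count on the reduced clause set, 0 assignments work.
Total: 1 + 0 = 1.

1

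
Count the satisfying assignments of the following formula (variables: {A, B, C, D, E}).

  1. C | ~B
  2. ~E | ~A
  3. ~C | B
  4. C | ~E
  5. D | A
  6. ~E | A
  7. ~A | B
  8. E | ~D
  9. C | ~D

There are 2^5 = 32 truth assignments over (A, B, C, D, E).
Split on E. With E = 1, the clauses containing E are satisfied and ~E drops from the rest; 0 of the 2^4 = 16 assignments to the other variables satisfy what remains.
With E = 0, by the same count on the reduced clause set, 1 assignment works.
(One model: A=T, B=T, C=T, D=F, E=F.)
Total: 0 + 1 = 1.

1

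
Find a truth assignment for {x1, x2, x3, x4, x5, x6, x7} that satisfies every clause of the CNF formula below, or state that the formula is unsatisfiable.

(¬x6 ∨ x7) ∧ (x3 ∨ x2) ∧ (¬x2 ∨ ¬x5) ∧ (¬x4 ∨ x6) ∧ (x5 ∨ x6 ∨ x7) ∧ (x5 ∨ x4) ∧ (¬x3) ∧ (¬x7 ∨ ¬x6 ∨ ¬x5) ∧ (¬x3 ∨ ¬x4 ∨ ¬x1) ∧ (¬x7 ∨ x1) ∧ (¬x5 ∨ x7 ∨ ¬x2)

The clause (¬x3) is unit, so x3 = False.
The clause (x2) is unit, so x2 = True.
The clause (¬x5) is unit, so x5 = False.
The clause (x4) is unit, so x4 = True.
The clause (x6) is unit, so x6 = True.
The clause (x7) is unit, so x7 = True.
The clause (x1) is unit, so x1 = True.
All clauses are satisfied.

x1 ↦ True,  x2 ↦ True,  x3 ↦ False,  x4 ↦ True,  x5 ↦ False,  x6 ↦ True,  x7 ↦ True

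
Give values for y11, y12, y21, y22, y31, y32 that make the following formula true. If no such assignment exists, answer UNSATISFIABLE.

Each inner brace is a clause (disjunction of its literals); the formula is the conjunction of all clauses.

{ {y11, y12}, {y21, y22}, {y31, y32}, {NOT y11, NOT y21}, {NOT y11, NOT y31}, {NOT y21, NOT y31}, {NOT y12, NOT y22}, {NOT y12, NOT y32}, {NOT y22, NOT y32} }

UNSATISFIABLE

Case y11 = true:
(NOT y21) alone gives y21 = false.
(y22) alone gives y22 = true.
(NOT y31) alone gives y31 = false.
(y32) alone gives y32 = true.
That conflicts with the unit clause (NOT y32).
Backtrack on y11: now try y11 = false.
(y12) alone gives y12 = true.
(NOT y22) alone gives y22 = false.
(y21) alone gives y21 = true.
(NOT y31) alone gives y31 = false.
(y32) alone gives y32 = true.
That conflicts with the unit clause (NOT y32).
Both values of y11 lead to a conflict.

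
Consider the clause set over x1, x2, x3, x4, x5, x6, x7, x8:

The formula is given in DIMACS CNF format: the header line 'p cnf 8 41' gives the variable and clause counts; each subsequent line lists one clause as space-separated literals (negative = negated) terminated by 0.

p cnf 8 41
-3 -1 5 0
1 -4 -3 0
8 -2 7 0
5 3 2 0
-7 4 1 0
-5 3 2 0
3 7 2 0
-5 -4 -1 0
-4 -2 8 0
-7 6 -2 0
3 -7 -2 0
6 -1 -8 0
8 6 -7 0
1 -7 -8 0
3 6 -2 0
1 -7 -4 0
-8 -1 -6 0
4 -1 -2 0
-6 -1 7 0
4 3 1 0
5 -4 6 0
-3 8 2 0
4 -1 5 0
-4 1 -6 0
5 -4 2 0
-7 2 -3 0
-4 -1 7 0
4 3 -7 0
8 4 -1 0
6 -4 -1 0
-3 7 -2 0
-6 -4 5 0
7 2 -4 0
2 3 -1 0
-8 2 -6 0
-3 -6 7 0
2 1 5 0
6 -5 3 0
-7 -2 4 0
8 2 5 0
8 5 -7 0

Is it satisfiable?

Branch on x3: set x3 = True.
Branch on x1: set x1 = False.
The clause (¬x4) is unit, so x4 = False.
The clause (¬x7) is unit, so x7 = False.
The clause (¬x2) is unit, so x2 = False.
The clause (x8) is unit, so x8 = True.
The clause (¬x6) is unit, so x6 = False.
The clause (x5) is unit, so x5 = True.
This assignment satisfies each clause.
A satisfying assignment: x1: False, x2: False, x3: True, x4: False, x5: True, x6: False, x7: False, x8: True.

Satisfiable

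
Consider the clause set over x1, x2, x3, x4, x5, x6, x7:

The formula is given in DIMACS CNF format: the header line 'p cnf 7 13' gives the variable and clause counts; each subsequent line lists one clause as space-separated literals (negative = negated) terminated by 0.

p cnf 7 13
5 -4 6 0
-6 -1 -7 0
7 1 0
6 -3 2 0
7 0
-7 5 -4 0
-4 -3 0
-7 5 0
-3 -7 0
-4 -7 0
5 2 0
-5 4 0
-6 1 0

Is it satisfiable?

Unit clause (x7) forces x7 = True.
Unit clause (x5) forces x5 = True.
Unit clause (¬x3) forces x3 = False.
Unit clause (¬x4) forces x4 = False.
Now (x4) is unsatisfied and unit — conflict.
No assignment satisfies every clause.

No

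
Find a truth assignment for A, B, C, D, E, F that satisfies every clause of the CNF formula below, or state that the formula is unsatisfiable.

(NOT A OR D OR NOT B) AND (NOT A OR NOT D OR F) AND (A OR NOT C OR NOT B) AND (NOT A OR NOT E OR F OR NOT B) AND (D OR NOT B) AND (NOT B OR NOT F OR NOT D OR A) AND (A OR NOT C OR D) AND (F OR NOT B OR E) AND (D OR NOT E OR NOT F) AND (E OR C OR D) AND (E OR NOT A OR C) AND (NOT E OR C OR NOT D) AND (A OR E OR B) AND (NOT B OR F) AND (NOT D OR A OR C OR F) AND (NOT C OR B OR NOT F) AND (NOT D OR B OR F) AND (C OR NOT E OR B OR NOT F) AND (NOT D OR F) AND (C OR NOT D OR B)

Suppose D = false.
The clause (NOT B) is unit, so B = false.
Suppose A = true.
Suppose E = true.
The clause (NOT F) is unit, so F = false.
No clause remains; C is free.

A=true, B=false, C=false, D=false, E=true, F=false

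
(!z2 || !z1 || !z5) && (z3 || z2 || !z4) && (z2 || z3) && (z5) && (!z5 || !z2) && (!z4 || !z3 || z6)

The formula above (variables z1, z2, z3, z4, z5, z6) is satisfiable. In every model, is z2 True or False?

False

Suppose z2 = true.
Unit clause (z5) forces z5 = true.
That conflicts with the unit clause (!z5).
So every satisfying assignment has z2 = False.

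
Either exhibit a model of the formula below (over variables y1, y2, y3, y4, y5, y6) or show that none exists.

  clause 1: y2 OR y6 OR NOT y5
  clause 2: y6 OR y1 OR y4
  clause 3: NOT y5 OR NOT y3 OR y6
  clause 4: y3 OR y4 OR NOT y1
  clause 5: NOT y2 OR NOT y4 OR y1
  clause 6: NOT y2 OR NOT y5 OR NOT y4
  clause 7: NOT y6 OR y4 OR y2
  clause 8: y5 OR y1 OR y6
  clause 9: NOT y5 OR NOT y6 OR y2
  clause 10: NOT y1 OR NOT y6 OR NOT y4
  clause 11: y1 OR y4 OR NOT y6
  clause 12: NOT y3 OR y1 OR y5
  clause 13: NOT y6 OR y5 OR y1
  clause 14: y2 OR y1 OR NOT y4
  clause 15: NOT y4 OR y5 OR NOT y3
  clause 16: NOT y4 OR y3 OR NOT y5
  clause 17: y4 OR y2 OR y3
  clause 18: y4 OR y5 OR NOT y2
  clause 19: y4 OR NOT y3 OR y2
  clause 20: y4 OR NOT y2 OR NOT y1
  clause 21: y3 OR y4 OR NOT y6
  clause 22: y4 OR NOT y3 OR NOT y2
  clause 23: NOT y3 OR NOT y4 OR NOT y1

Suppose y2 = true.
Suppose y4 = true.
From the singleton clause (y1), y1 = true.
From the singleton clause (NOT y5), y5 = false.
From the singleton clause (NOT y6), y6 = false.
From the singleton clause (NOT y3), y3 = false.
Every clause now holds.

y1=true, y2=true, y3=false, y4=true, y5=false, y6=false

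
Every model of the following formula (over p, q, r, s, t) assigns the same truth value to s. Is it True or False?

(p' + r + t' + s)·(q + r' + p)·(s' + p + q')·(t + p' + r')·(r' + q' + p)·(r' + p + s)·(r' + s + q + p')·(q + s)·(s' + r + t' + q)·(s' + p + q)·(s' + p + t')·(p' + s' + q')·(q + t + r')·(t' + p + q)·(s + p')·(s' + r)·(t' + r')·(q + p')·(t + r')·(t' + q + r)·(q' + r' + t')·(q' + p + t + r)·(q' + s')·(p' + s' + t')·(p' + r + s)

Suppose s = 1.
Unit clause (r) forces r = 1.
Unit clause (t') forces t = 0.
But (t) is also a unit clause — contradiction.
So every satisfying assignment has s = False.

False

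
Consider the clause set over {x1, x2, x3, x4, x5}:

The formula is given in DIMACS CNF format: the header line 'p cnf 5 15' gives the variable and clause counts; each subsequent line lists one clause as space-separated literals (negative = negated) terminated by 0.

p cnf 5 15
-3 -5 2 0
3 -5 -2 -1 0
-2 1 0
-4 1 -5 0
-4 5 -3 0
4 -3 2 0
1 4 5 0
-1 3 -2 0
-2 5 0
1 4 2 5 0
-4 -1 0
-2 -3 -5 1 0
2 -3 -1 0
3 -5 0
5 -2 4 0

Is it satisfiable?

Case x2 = False:
Case x3 = False:
From the singleton clause (¬x5), x5 = False.
Case x1 = False:
From the singleton clause (x4), x4 = True.
All clauses are satisfied.
A satisfying assignment: x1 ↦ False, x2 ↦ False, x3 ↦ False, x4 ↦ True, x5 ↦ False.

Satisfiable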